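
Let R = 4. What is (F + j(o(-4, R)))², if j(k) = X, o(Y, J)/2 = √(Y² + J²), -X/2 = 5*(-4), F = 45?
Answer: 7225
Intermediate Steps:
X = 40 (X = -10*(-4) = -2*(-20) = 40)
o(Y, J) = 2*√(J² + Y²) (o(Y, J) = 2*√(Y² + J²) = 2*√(J² + Y²))
j(k) = 40
(F + j(o(-4, R)))² = (45 + 40)² = 85² = 7225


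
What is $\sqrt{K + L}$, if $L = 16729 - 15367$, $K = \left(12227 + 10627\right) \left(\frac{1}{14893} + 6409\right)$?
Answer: $\frac{3 \sqrt{3609760656181286}}{14893} \approx 12103.0$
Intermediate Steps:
$K = \frac{2181396885252}{14893}$ ($K = 22854 \left(\frac{1}{14893} + 6409\right) = 22854 \cdot \frac{95449238}{14893} = \frac{2181396885252}{14893} \approx 1.4647 \cdot 10^{8}$)
$L = 1362$
$\sqrt{K + L} = \sqrt{\frac{2181396885252}{14893} + 1362} = \sqrt{\frac{2181417169518}{14893}} = \frac{3 \sqrt{3609760656181286}}{14893}$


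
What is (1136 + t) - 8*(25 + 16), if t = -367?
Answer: 441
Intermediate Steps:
(1136 + t) - 8*(25 + 16) = (1136 - 367) - 8*(25 + 16) = 769 - 8*41 = 769 - 328 = 441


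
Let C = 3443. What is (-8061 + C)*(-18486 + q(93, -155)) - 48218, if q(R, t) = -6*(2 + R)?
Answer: 87952390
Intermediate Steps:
q(R, t) = -12 - 6*R
(-8061 + C)*(-18486 + q(93, -155)) - 48218 = (-8061 + 3443)*(-18486 + (-12 - 6*93)) - 48218 = -4618*(-18486 + (-12 - 558)) - 48218 = -4618*(-18486 - 570) - 48218 = -4618*(-19056) - 48218 = 88000608 - 48218 = 87952390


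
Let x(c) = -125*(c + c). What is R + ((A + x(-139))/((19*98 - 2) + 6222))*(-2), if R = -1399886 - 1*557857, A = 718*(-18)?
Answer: -7911261289/4041 ≈ -1.9577e+6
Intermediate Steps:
A = -12924
x(c) = -250*c
R = -1957743 (R = -1399886 - 557857 = -1957743)
R + ((A + x(-139))/((19*98 - 2) + 6222))*(-2) = -1957743 + ((-12924 - 250*(-139))/((19*98 - 2) + 6222))*(-2) = -1957743 + ((-12924 + 34750)/((1862 - 2) + 6222))*(-2) = -1957743 + (21826/(1860 + 6222))*(-2) = -1957743 + (21826/8082)*(-2) = -1957743 + (21826*(1/8082))*(-2) = -1957743 + (10913/4041)*(-2) = -1957743 - 21826/4041 = -7911261289/4041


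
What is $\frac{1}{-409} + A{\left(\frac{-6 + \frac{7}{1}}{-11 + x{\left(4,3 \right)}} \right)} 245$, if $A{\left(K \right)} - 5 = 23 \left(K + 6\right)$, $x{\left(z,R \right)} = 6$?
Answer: $\frac{13868371}{409} \approx 33908.0$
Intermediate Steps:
$A{\left(K \right)} = 143 + 23 K$ ($A{\left(K \right)} = 5 + 23 \left(K + 6\right) = 5 + 23 \left(6 + K\right) = 5 + \left(138 + 23 K\right) = 143 + 23 K$)
$\frac{1}{-409} + A{\left(\frac{-6 + \frac{7}{1}}{-11 + x{\left(4,3 \right)}} \right)} 245 = \frac{1}{-409} + \left(143 + 23 \frac{-6 + \frac{7}{1}}{-11 + 6}\right) 245 = - \frac{1}{409} + \left(143 + 23 \frac{-6 + 7 \cdot 1}{-5}\right) 245 = - \frac{1}{409} + \left(143 + 23 \left(-6 + 7\right) \left(- \frac{1}{5}\right)\right) 245 = - \frac{1}{409} + \left(143 + 23 \cdot 1 \left(- \frac{1}{5}\right)\right) 245 = - \frac{1}{409} + \left(143 + 23 \left(- \frac{1}{5}\right)\right) 245 = - \frac{1}{409} + \left(143 - \frac{23}{5}\right) 245 = - \frac{1}{409} + \frac{692}{5} \cdot 245 = - \frac{1}{409} + 33908 = \frac{13868371}{409}$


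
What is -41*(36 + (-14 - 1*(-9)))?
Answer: -1271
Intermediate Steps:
-41*(36 + (-14 - 1*(-9))) = -41*(36 + (-14 + 9)) = -41*(36 - 5) = -41*31 = -1271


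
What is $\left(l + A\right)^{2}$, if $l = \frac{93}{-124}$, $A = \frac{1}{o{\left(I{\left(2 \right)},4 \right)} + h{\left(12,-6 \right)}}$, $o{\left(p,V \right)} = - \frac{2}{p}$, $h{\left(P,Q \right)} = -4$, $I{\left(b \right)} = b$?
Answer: $\frac{361}{400} \approx 0.9025$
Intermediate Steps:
$A = - \frac{1}{5}$ ($A = \frac{1}{- \frac{2}{2} - 4} = \frac{1}{\left(-2\right) \frac{1}{2} - 4} = \frac{1}{-1 - 4} = \frac{1}{-5} = - \frac{1}{5} \approx -0.2$)
$l = - \frac{3}{4}$ ($l = 93 \left(- \frac{1}{124}\right) = - \frac{3}{4} \approx -0.75$)
$\left(l + A\right)^{2} = \left(- \frac{3}{4} - \frac{1}{5}\right)^{2} = \left(- \frac{19}{20}\right)^{2} = \frac{361}{400}$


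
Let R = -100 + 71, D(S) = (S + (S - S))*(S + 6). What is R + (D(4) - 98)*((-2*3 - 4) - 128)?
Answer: 7975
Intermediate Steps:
D(S) = S*(6 + S) (D(S) = (S + 0)*(6 + S) = S*(6 + S))
R = -29
R + (D(4) - 98)*((-2*3 - 4) - 128) = -29 + (4*(6 + 4) - 98)*((-2*3 - 4) - 128) = -29 + (4*10 - 98)*((-6 - 4) - 128) = -29 + (40 - 98)*(-10 - 128) = -29 - 58*(-138) = -29 + 8004 = 7975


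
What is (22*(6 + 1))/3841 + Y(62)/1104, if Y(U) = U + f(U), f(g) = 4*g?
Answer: 29581/92184 ≈ 0.32089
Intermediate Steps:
Y(U) = 5*U (Y(U) = U + 4*U = 5*U)
(22*(6 + 1))/3841 + Y(62)/1104 = (22*(6 + 1))/3841 + (5*62)/1104 = (22*7)*(1/3841) + 310*(1/1104) = 154*(1/3841) + 155/552 = 154/3841 + 155/552 = 29581/92184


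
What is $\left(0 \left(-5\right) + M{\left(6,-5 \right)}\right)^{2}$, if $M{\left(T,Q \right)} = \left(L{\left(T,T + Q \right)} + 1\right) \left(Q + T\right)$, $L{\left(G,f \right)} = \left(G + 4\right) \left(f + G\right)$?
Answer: $5041$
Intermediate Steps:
$L{\left(G,f \right)} = \left(4 + G\right) \left(G + f\right)$
$M{\left(T,Q \right)} = \left(Q + T\right) \left(1 + T^{2} + 4 Q + 8 T + T \left(Q + T\right)\right)$ ($M{\left(T,Q \right)} = \left(\left(T^{2} + 4 T + 4 \left(T + Q\right) + T \left(T + Q\right)\right) + 1\right) \left(Q + T\right) = \left(\left(T^{2} + 4 T + 4 \left(Q + T\right) + T \left(Q + T\right)\right) + 1\right) \left(Q + T\right) = \left(\left(T^{2} + 4 T + \left(4 Q + 4 T\right) + T \left(Q + T\right)\right) + 1\right) \left(Q + T\right) = \left(\left(T^{2} + 4 Q + 8 T + T \left(Q + T\right)\right) + 1\right) \left(Q + T\right) = \left(1 + T^{2} + 4 Q + 8 T + T \left(Q + T\right)\right) \left(Q + T\right) = \left(Q + T\right) \left(1 + T^{2} + 4 Q + 8 T + T \left(Q + T\right)\right)$)
$\left(0 \left(-5\right) + M{\left(6,-5 \right)}\right)^{2} = \left(0 \left(-5\right) + \left(-5 + 6 + 2 \cdot 6^{3} + 4 \left(-5\right)^{2} + 8 \cdot 6^{2} + 6 \left(-5\right)^{2} + 3 \left(-5\right) 6^{2} + 12 \left(-5\right) 6\right)\right)^{2} = \left(0 + \left(-5 + 6 + 2 \cdot 216 + 4 \cdot 25 + 8 \cdot 36 + 6 \cdot 25 + 3 \left(-5\right) 36 - 360\right)\right)^{2} = \left(0 + \left(-5 + 6 + 432 + 100 + 288 + 150 - 540 - 360\right)\right)^{2} = \left(0 + 71\right)^{2} = 71^{2} = 5041$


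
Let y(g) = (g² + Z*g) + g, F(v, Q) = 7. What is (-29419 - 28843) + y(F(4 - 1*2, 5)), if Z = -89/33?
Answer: -1921421/33 ≈ -58225.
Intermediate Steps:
Z = -89/33 (Z = -89*1/33 = -89/33 ≈ -2.6970)
y(g) = g² - 56*g/33 (y(g) = (g² - 89*g/33) + g = g² - 56*g/33)
(-29419 - 28843) + y(F(4 - 1*2, 5)) = (-29419 - 28843) + (1/33)*7*(-56 + 33*7) = -58262 + (1/33)*7*(-56 + 231) = -58262 + (1/33)*7*175 = -58262 + 1225/33 = -1921421/33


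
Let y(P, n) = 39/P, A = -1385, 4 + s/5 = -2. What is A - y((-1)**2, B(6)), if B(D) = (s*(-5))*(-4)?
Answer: -1424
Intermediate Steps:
s = -30 (s = -20 + 5*(-2) = -20 - 10 = -30)
B(D) = -600 (B(D) = -30*(-5)*(-4) = 150*(-4) = -600)
A - y((-1)**2, B(6)) = -1385 - 39/((-1)**2) = -1385 - 39/1 = -1385 - 39 = -1424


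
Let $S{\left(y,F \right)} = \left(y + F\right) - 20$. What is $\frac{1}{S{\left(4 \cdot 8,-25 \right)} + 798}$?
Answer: $\frac{1}{785} \approx 0.0012739$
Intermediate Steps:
$S{\left(y,F \right)} = -20 + F + y$ ($S{\left(y,F \right)} = \left(F + y\right) - 20 = -20 + F + y$)
$\frac{1}{S{\left(4 \cdot 8,-25 \right)} + 798} = \frac{1}{\left(-20 - 25 + 4 \cdot 8\right) + 798} = \frac{1}{\left(-20 - 25 + 32\right) + 798} = \frac{1}{-13 + 798} = \frac{1}{785}$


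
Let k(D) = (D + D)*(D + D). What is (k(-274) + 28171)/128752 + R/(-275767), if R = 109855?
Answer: 76438514365/35505552784 ≈ 2.1529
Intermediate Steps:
k(D) = 4*D² (k(D) = (2*D)*(2*D) = 4*D²)
(k(-274) + 28171)/128752 + R/(-275767) = (4*(-274)² + 28171)/128752 + 109855/(-275767) = (4*75076 + 28171)*(1/128752) + 109855*(-1/275767) = (300304 + 28171)*(1/128752) - 109855/275767 = 328475*(1/128752) - 109855/275767 = 328475/128752 - 109855/275767 = 76438514365/35505552784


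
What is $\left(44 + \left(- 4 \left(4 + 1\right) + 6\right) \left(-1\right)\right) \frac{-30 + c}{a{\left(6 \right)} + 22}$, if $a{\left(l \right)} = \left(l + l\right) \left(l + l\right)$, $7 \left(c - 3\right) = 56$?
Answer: $- \frac{551}{83} \approx -6.6386$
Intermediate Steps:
$c = 11$ ($c = 3 + \frac{1}{7} \cdot 56 = 3 + 8 = 11$)
$a{\left(l \right)} = 4 l^{2}$ ($a{\left(l \right)} = 2 l 2 l = 4 l^{2}$)
$\left(44 + \left(- 4 \left(4 + 1\right) + 6\right) \left(-1\right)\right) \frac{-30 + c}{a{\left(6 \right)} + 22} = \left(44 + \left(- 4 \left(4 + 1\right) + 6\right) \left(-1\right)\right) \frac{-30 + 11}{4 \cdot 6^{2} + 22} = \left(44 + \left(\left(-4\right) 5 + 6\right) \left(-1\right)\right) \left(- \frac{19}{4 \cdot 36 + 22}\right) = \left(44 + \left(-20 + 6\right) \left(-1\right)\right) \left(- \frac{19}{144 + 22}\right) = \left(44 - -14\right) \left(- \frac{19}{166}\right) = \left(44 + 14\right) \left(\left(-19\right) \frac{1}{166}\right) = 58 \left(- \frac{19}{166}\right) = - \frac{551}{83}$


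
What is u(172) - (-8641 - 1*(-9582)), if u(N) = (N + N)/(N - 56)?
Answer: -27203/29 ≈ -938.03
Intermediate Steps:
u(N) = 2*N/(-56 + N) (u(N) = (2*N)/(-56 + N) = 2*N/(-56 + N))
u(172) - (-8641 - 1*(-9582)) = 2*172/(-56 + 172) - (-8641 - 1*(-9582)) = 2*172/116 - (-8641 + 9582) = 2*172*(1/116) - 1*941 = 86/29 - 941 = -27203/29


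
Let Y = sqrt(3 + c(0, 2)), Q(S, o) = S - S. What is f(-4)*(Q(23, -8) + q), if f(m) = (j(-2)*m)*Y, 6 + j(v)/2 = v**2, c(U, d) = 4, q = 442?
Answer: 7072*sqrt(7) ≈ 18711.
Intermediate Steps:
Q(S, o) = 0
Y = sqrt(7) (Y = sqrt(3 + 4) = sqrt(7) ≈ 2.6458)
j(v) = -12 + 2*v**2
f(m) = -4*m*sqrt(7) (f(m) = ((-12 + 2*(-2)**2)*m)*sqrt(7) = ((-12 + 2*4)*m)*sqrt(7) = ((-12 + 8)*m)*sqrt(7) = (-4*m)*sqrt(7) = -4*m*sqrt(7))
f(-4)*(Q(23, -8) + q) = (-4*(-4)*sqrt(7))*(0 + 442) = (16*sqrt(7))*442 = 7072*sqrt(7)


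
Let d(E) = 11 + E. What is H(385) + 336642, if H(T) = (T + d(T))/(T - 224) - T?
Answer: 54138158/161 ≈ 3.3626e+5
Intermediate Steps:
H(T) = -T + (11 + 2*T)/(-224 + T) (H(T) = (T + (11 + T))/(T - 224) - T = (11 + 2*T)/(-224 + T) - T = -T + (11 + 2*T)/(-224 + T))
H(385) + 336642 = (11 - 1*385² + 226*385)/(-224 + 385) + 336642 = (11 - 1*148225 + 87010)/161 + 336642 = (11 - 148225 + 87010)/161 + 336642 = (1/161)*(-61204) + 336642 = -61204/161 + 336642 = 54138158/161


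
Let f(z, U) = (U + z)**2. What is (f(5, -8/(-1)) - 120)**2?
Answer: 2401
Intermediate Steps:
(f(5, -8/(-1)) - 120)**2 = ((-8/(-1) + 5)**2 - 120)**2 = ((-8*(-1) + 5)**2 - 120)**2 = ((8 + 5)**2 - 120)**2 = (13**2 - 120)**2 = (169 - 120)**2 = 49**2 = 2401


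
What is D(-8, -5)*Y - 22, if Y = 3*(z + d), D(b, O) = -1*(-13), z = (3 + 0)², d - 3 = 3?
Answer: 563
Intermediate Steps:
d = 6 (d = 3 + 3 = 6)
z = 9 (z = 3² = 9)
D(b, O) = 13
Y = 45 (Y = 3*(9 + 6) = 3*15 = 45)
D(-8, -5)*Y - 22 = 13*45 - 22 = 585 - 22 = 563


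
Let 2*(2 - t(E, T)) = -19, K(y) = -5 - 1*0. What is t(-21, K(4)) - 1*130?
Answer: -237/2 ≈ -118.50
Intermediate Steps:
K(y) = -5 (K(y) = -5 + 0 = -5)
t(E, T) = 23/2 (t(E, T) = 2 - ½*(-19) = 2 + 19/2 = 23/2)
t(-21, K(4)) - 1*130 = 23/2 - 1*130 = 23/2 - 130 = -237/2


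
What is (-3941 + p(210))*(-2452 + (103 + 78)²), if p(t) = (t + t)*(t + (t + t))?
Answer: 7900313631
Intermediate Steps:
p(t) = 6*t² (p(t) = (2*t)*(t + 2*t) = (2*t)*(3*t) = 6*t²)
(-3941 + p(210))*(-2452 + (103 + 78)²) = (-3941 + 6*210²)*(-2452 + (103 + 78)²) = (-3941 + 6*44100)*(-2452 + 181²) = (-3941 + 264600)*(-2452 + 32761) = 260659*30309 = 7900313631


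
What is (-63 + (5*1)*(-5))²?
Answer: 7744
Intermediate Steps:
(-63 + (5*1)*(-5))² = (-63 + 5*(-5))² = (-63 - 25)² = (-88)² = 7744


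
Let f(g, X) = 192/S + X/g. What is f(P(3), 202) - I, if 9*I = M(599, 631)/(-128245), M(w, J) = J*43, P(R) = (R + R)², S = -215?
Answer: 470658529/99261630 ≈ 4.7416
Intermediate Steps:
P(R) = 4*R² (P(R) = (2*R)² = 4*R²)
M(w, J) = 43*J
f(g, X) = -192/215 + X/g (f(g, X) = 192/(-215) + X/g = 192*(-1/215) + X/g = -192/215 + X/g)
I = -27133/1154205 (I = ((43*631)/(-128245))/9 = (27133*(-1/128245))/9 = (⅑)*(-27133/128245) = -27133/1154205 ≈ -0.023508)
f(P(3), 202) - I = (-192/215 + 202/((4*3²))) - 1*(-27133/1154205) = (-192/215 + 202/((4*9))) + 27133/1154205 = (-192/215 + 202/36) + 27133/1154205 = (-192/215 + 202*(1/36)) + 27133/1154205 = (-192/215 + 101/18) + 27133/1154205 = 18259/3870 + 27133/1154205 = 470658529/99261630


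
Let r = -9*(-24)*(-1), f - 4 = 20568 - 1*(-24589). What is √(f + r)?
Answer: √44945 ≈ 212.00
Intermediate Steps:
f = 45161 (f = 4 + (20568 - 1*(-24589)) = 4 + (20568 + 24589) = 4 + 45157 = 45161)
r = -216 (r = 216*(-1) = -216)
√(f + r) = √(45161 - 216) = √44945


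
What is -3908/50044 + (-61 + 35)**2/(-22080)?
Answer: -7507399/69060720 ≈ -0.10871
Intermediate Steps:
-3908/50044 + (-61 + 35)**2/(-22080) = -3908*1/50044 + (-26)**2*(-1/22080) = -977/12511 + 676*(-1/22080) = -977/12511 - 169/5520 = -7507399/69060720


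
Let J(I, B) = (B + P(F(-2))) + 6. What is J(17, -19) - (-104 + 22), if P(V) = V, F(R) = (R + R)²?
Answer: 85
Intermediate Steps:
F(R) = 4*R² (F(R) = (2*R)² = 4*R²)
J(I, B) = 22 + B (J(I, B) = (B + 4*(-2)²) + 6 = (B + 4*4) + 6 = (B + 16) + 6 = (16 + B) + 6 = 22 + B)
J(17, -19) - (-104 + 22) = (22 - 19) - (-104 + 22) = 3 - 1*(-82) = 3 + 82 = 85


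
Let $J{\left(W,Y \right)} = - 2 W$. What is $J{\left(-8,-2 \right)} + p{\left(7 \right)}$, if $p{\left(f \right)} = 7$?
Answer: $23$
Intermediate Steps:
$J{\left(-8,-2 \right)} + p{\left(7 \right)} = \left(-2\right) \left(-8\right) + 7 = 16 + 7 = 23$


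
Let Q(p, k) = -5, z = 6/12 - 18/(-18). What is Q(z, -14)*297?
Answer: -1485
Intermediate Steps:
z = 3/2 (z = 6*(1/12) - 18*(-1/18) = ½ + 1 = 3/2 ≈ 1.5000)
Q(z, -14)*297 = -5*297 = -1485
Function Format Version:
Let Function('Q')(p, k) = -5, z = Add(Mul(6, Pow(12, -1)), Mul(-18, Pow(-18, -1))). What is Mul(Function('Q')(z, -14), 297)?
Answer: -1485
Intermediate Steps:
z = Rational(3, 2) (z = Add(Mul(6, Rational(1, 12)), Mul(-18, Rational(-1, 18))) = Add(Rational(1, 2), 1) = Rational(3, 2) ≈ 1.5000)
Mul(Function('Q')(z, -14), 297) = Mul(-5, 297) = -1485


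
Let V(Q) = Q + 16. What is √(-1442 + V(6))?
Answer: 2*I*√355 ≈ 37.683*I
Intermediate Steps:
V(Q) = 16 + Q
√(-1442 + V(6)) = √(-1442 + (16 + 6)) = √(-1442 + 22) = √(-1420) = 2*I*√355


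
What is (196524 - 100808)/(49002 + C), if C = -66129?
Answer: -95716/17127 ≈ -5.5886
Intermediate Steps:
(196524 - 100808)/(49002 + C) = (196524 - 100808)/(49002 - 66129) = 95716/(-17127) = 95716*(-1/17127) = -95716/17127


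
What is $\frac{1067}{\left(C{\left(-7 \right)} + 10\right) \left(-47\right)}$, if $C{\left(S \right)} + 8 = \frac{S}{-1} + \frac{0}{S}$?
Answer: $- \frac{1067}{423} \approx -2.5225$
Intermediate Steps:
$C{\left(S \right)} = -8 - S$ ($C{\left(S \right)} = -8 + \left(\frac{S}{-1} + \frac{0}{S}\right) = -8 + \left(S \left(-1\right) + 0\right) = -8 + \left(- S + 0\right) = -8 - S$)
$\frac{1067}{\left(C{\left(-7 \right)} + 10\right) \left(-47\right)} = \frac{1067}{\left(\left(-8 - -7\right) + 10\right) \left(-47\right)} = \frac{1067}{\left(\left(-8 + 7\right) + 10\right) \left(-47\right)} = \frac{1067}{\left(-1 + 10\right) \left(-47\right)} = \frac{1067}{9 \left(-47\right)} = \frac{1067}{-423} = 1067 \left(- \frac{1}{423}\right) = - \frac{1067}{423}$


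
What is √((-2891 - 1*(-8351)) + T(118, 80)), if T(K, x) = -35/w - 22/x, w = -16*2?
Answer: 59*√2510/40 ≈ 73.897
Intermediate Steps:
w = -32
T(K, x) = 35/32 - 22/x (T(K, x) = -35/(-32) - 22/x = -35*(-1/32) - 22/x = 35/32 - 22/x)
√((-2891 - 1*(-8351)) + T(118, 80)) = √((-2891 - 1*(-8351)) + (35/32 - 22/80)) = √((-2891 + 8351) + (35/32 - 22*1/80)) = √(5460 + (35/32 - 11/40)) = √(5460 + 131/160) = √(873731/160) = 59*√2510/40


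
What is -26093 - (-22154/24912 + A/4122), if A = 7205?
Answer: -24810249553/950808 ≈ -26094.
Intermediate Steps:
-26093 - (-22154/24912 + A/4122) = -26093 - (-22154/24912 + 7205/4122) = -26093 - (-22154*1/24912 + 7205*(1/4122)) = -26093 - (-11077/12456 + 7205/4122) = -26093 - 1*816409/950808 = -26093 - 816409/950808 = -24810249553/950808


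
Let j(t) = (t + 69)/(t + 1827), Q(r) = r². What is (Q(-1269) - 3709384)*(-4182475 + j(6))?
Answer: 5364036904120600/611 ≈ 8.7791e+12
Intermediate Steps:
j(t) = (69 + t)/(1827 + t)
(Q(-1269) - 3709384)*(-4182475 + j(6)) = ((-1269)² - 3709384)*(-4182475 + (69 + 6)/(1827 + 6)) = (1610361 - 3709384)*(-4182475 + 75/1833) = -2099023*(-4182475 + (1/1833)*75) = -2099023*(-4182475 + 25/611) = -2099023*(-2555492200/611) = 5364036904120600/611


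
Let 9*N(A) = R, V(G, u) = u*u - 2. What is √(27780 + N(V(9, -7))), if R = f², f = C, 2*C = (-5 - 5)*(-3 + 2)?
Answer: √250045/3 ≈ 166.68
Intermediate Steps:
V(G, u) = -2 + u² (V(G, u) = u² - 2 = -2 + u²)
C = 5 (C = ((-5 - 5)*(-3 + 2))/2 = (-10*(-1))/2 = (½)*10 = 5)
f = 5
R = 25 (R = 5² = 25)
N(A) = 25/9 (N(A) = (⅑)*25 = 25/9)
√(27780 + N(V(9, -7))) = √(27780 + 25/9) = √(250045/9) = √250045/3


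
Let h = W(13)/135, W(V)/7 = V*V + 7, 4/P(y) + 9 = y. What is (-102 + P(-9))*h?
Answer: -226688/243 ≈ -932.87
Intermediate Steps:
P(y) = 4/(-9 + y)
W(V) = 49 + 7*V² (W(V) = 7*(V*V + 7) = 7*(V² + 7) = 7*(7 + V²) = 49 + 7*V²)
h = 1232/135 (h = (49 + 7*13²)/135 = (49 + 7*169)*(1/135) = (49 + 1183)*(1/135) = 1232*(1/135) = 1232/135 ≈ 9.1259)
(-102 + P(-9))*h = (-102 + 4/(-9 - 9))*(1232/135) = (-102 + 4/(-18))*(1232/135) = (-102 + 4*(-1/18))*(1232/135) = (-102 - 2/9)*(1232/135) = -920/9*1232/135 = -226688/243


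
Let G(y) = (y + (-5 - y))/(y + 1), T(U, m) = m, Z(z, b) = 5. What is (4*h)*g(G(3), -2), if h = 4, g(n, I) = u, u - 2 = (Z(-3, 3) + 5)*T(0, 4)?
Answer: 672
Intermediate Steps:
G(y) = -5/(1 + y)
u = 42 (u = 2 + (5 + 5)*4 = 2 + 10*4 = 2 + 40 = 42)
g(n, I) = 42
(4*h)*g(G(3), -2) = (4*4)*42 = 16*42 = 672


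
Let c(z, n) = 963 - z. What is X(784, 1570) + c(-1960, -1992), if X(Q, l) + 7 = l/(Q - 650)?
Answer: 196157/67 ≈ 2927.7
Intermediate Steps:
X(Q, l) = -7 + l/(-650 + Q) (X(Q, l) = -7 + l/(Q - 650) = -7 + l/(-650 + Q))
X(784, 1570) + c(-1960, -1992) = (4550 + 1570 - 7*784)/(-650 + 784) + (963 - 1*(-1960)) = (4550 + 1570 - 5488)/134 + (963 + 1960) = (1/134)*632 + 2923 = 316/67 + 2923 = 196157/67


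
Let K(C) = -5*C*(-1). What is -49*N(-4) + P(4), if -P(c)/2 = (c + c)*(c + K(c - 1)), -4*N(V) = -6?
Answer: -755/2 ≈ -377.50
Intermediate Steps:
K(C) = 5*C
N(V) = 3/2 (N(V) = -1/4*(-6) = 3/2)
P(c) = -4*c*(-5 + 6*c) (P(c) = -2*(c + c)*(c + 5*(c - 1)) = -2*2*c*(c + 5*(-1 + c)) = -2*2*c*(c + (-5 + 5*c)) = -2*2*c*(-5 + 6*c) = -4*c*(-5 + 6*c))
-49*N(-4) + P(4) = -49*3/2 + 4*4*(5 - 6*4) = -147/2 + 4*4*(5 - 24) = -147/2 + 4*4*(-19) = -147/2 - 304 = -755/2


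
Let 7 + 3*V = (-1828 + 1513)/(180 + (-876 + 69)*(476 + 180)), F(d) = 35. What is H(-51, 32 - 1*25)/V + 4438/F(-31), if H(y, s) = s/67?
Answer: 7490005882/59090315 ≈ 126.76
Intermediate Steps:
H(y, s) = s/67 (H(y, s) = s*(1/67) = s/67)
V = -1234723/529212 (V = -7/3 + ((-1828 + 1513)/(180 + (-876 + 69)*(476 + 180)))/3 = -7/3 + (-315/(180 - 807*656))/3 = -7/3 + (-315/(180 - 529392))/3 = -7/3 + (-315/(-529212))/3 = -7/3 + (-315*(-1/529212))/3 = -7/3 + (⅓)*(105/176404) = -7/3 + 35/176404 = -1234723/529212 ≈ -2.3331)
H(-51, 32 - 1*25)/V + 4438/F(-31) = ((32 - 1*25)/67)/(-1234723/529212) + 4438/35 = ((32 - 25)/67)*(-529212/1234723) + 4438*(1/35) = ((1/67)*7)*(-529212/1234723) + 634/5 = (7/67)*(-529212/1234723) + 634/5 = -529212/11818063 + 634/5 = 7490005882/59090315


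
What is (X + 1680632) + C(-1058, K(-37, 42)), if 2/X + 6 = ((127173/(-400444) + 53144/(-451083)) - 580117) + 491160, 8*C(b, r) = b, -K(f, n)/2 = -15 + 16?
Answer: 108021011504395931004413/64279100015243084 ≈ 1.6805e+6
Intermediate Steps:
K(f, n) = -2 (K(f, n) = -2*(-15 + 16) = -2*1 = -2)
C(b, r) = b/8
X = -361266961704/16069775003810771 (X = 2/(-6 + (((127173/(-400444) + 53144/(-451083)) - 580117) + 491160)) = 2/(-6 + (((127173*(-1/400444) + 53144*(-1/451083)) - 580117) + 491160)) = 2/(-6 + (((-127173/400444 - 53144/451083) - 580117) + 491160)) = 2/(-6 + ((-78646774295/180633480852 - 580117) + 491160)) = 2/(-6 + (-104788631658193979/180633480852 + 491160)) = 2/(-6 - 16068691202925659/180633480852) = 2/(-16069775003810771/180633480852) = 2*(-180633480852/16069775003810771) = -361266961704/16069775003810771 ≈ -2.2481e-5)
(X + 1680632) + C(-1058, K(-37, 42)) = (-361266961704/16069775003810771 + 1680632) + (⅛)*(-1058) = 27007378103843236725568/16069775003810771 - 529/4 = 108021011504395931004413/64279100015243084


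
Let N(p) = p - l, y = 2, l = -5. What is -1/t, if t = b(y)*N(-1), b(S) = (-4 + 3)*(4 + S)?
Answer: 1/24 ≈ 0.041667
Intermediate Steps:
b(S) = -4 - S (b(S) = -(4 + S) = -4 - S)
N(p) = 5 + p (N(p) = p - 1*(-5) = p + 5 = 5 + p)
t = -24 (t = (-4 - 1*2)*(5 - 1) = (-4 - 2)*4 = -6*4 = -24)
-1/t = -1/(-24) = -1*(-1/24) = 1/24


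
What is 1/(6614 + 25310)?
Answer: 1/31924 ≈ 3.1324e-5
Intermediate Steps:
1/(6614 + 25310) = 1/31924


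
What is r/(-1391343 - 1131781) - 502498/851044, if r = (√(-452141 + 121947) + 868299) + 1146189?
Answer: -372785336153/268411192682 - I*√330194/2523124 ≈ -1.3889 - 0.00022774*I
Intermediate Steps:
r = 2014488 + I*√330194 (r = (√(-330194) + 868299) + 1146189 = (I*√330194 + 868299) + 1146189 = (868299 + I*√330194) + 1146189 = 2014488 + I*√330194 ≈ 2.0145e+6 + 574.63*I)
r/(-1391343 - 1131781) - 502498/851044 = (2014488 + I*√330194)/(-1391343 - 1131781) - 502498/851044 = (2014488 + I*√330194)/(-2523124) - 502498*1/851044 = (2014488 + I*√330194)*(-1/2523124) - 251249/425522 = (-503622/630781 - I*√330194/2523124) - 251249/425522 = -372785336153/268411192682 - I*√330194/2523124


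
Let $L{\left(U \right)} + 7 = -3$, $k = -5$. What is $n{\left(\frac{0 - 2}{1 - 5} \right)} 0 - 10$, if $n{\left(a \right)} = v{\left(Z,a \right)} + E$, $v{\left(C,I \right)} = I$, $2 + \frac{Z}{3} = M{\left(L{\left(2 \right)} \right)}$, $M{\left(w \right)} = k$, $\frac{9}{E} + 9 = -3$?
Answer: $-10$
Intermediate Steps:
$E = - \frac{3}{4}$ ($E = \frac{9}{-9 - 3} = \frac{9}{-12} = 9 \left(- \frac{1}{12}\right) = - \frac{3}{4} \approx -0.75$)
$L{\left(U \right)} = -10$ ($L{\left(U \right)} = -7 - 3 = -10$)
$M{\left(w \right)} = -5$
$Z = -21$ ($Z = -6 + 3 \left(-5\right) = -6 - 15 = -21$)
$n{\left(a \right)} = - \frac{3}{4} + a$ ($n{\left(a \right)} = a - \frac{3}{4} = - \frac{3}{4} + a$)
$n{\left(\frac{0 - 2}{1 - 5} \right)} 0 - 10 = \left(- \frac{3}{4} + \frac{0 - 2}{1 - 5}\right) 0 - 10 = \left(- \frac{3}{4} - \frac{2}{-4}\right) 0 - 10 = \left(- \frac{3}{4} - - \frac{1}{2}\right) 0 - 10 = \left(- \frac{3}{4} + \frac{1}{2}\right) 0 - 10 = \left(- \frac{1}{4}\right) 0 - 10 = 0 - 10 = -10$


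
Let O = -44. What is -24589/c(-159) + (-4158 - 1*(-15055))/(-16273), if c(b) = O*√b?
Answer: -10897/16273 - 24589*I*√159/6996 ≈ -0.66964 - 44.319*I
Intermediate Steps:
c(b) = -44*√b
-24589/c(-159) + (-4158 - 1*(-15055))/(-16273) = -24589*I*√159/6996 + (-4158 - 1*(-15055))/(-16273) = -24589*I*√159/6996 + (-4158 + 15055)*(-1/16273) = -24589*I*√159/6996 + 10897*(-1/16273) = -24589*I*√159/6996 - 10897/16273 = -10897/16273 - 24589*I*√159/6996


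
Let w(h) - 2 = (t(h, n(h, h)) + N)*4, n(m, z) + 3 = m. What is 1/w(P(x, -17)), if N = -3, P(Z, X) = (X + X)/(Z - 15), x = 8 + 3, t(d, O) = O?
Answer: 1/12 ≈ 0.083333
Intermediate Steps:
n(m, z) = -3 + m
x = 11
P(Z, X) = 2*X/(-15 + Z) (P(Z, X) = (2*X)/(-15 + Z) = 2*X/(-15 + Z))
w(h) = -22 + 4*h (w(h) = 2 + ((-3 + h) - 3)*4 = 2 + (-6 + h)*4 = 2 + (-24 + 4*h) = -22 + 4*h)
1/w(P(x, -17)) = 1/(-22 + 4*(2*(-17)/(-15 + 11))) = 1/(-22 + 4*(2*(-17)/(-4))) = 1/(-22 + 4*(2*(-17)*(-¼))) = 1/(-22 + 4*(17/2)) = 1/(-22 + 34) = 1/12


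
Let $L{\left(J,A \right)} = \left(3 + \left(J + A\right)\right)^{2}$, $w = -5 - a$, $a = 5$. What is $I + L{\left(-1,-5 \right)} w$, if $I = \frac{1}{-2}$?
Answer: $- \frac{181}{2} \approx -90.5$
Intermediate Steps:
$w = -10$ ($w = -5 - 5 = -10$)
$L{\left(J,A \right)} = \left(3 + A + J\right)^{2}$ ($L{\left(J,A \right)} = \left(3 + \left(A + J\right)\right)^{2} = \left(3 + A + J\right)^{2}$)
$I = - \frac{1}{2} \approx -0.5$
$I + L{\left(-1,-5 \right)} w = - \frac{1}{2} + \left(3 - 5 - 1\right)^{2} \left(-10\right) = - \frac{1}{2} + \left(-3\right)^{2} \left(-10\right) = - \frac{1}{2} + 9 \left(-10\right) = - \frac{1}{2} - 90 = - \frac{181}{2}$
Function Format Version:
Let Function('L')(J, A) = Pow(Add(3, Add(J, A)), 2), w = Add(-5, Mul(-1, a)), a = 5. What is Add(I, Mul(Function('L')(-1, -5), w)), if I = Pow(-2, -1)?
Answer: Rational(-181, 2) ≈ -90.500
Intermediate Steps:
w = -10 (w = Add(-5, Mul(-1, 5)) = Add(-5, -5) = -10)
Function('L')(J, A) = Pow(Add(3, A, J), 2) (Function('L')(J, A) = Pow(Add(3, Add(A, J)), 2) = Pow(Add(3, A, J), 2))
I = Rational(-1, 2) ≈ -0.50000
Add(I, Mul(Function('L')(-1, -5), w)) = Add(Rational(-1, 2), Mul(Pow(Add(3, -5, -1), 2), -10)) = Add(Rational(-1, 2), Mul(Pow(-3, 2), -10)) = Add(Rational(-1, 2), Mul(9, -10)) = Add(Rational(-1, 2), -90) = Rational(-181, 2)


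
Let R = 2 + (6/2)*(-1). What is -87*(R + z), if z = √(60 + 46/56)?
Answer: 87 - 87*√11921/14 ≈ -591.50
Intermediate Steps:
z = √11921/14 (z = √(60 + 46*(1/56)) = √(60 + 23/28) = √(1703/28) = √11921/14 ≈ 7.7988)
R = -1 (R = 2 + (6*(½))*(-1) = 2 + 3*(-1) = 2 - 3 = -1)
-87*(R + z) = -87*(-1 + √11921/14) = 87 - 87*√11921/14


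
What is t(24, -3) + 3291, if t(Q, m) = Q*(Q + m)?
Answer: 3795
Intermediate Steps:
t(24, -3) + 3291 = 24*(24 - 3) + 3291 = 24*21 + 3291 = 504 + 3291 = 3795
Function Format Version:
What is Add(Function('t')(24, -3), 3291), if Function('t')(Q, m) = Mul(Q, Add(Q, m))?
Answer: 3795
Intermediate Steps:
Add(Function('t')(24, -3), 3291) = Add(Mul(24, Add(24, -3)), 3291) = Add(Mul(24, 21), 3291) = Add(504, 3291) = 3795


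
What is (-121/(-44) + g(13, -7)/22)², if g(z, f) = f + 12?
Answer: 17161/1936 ≈ 8.8642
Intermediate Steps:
g(z, f) = 12 + f
(-121/(-44) + g(13, -7)/22)² = (-121/(-44) + (12 - 7)/22)² = (-121*(-1/44) + 5*(1/22))² = (11/4 + 5/22)² = (131/44)² = 17161/1936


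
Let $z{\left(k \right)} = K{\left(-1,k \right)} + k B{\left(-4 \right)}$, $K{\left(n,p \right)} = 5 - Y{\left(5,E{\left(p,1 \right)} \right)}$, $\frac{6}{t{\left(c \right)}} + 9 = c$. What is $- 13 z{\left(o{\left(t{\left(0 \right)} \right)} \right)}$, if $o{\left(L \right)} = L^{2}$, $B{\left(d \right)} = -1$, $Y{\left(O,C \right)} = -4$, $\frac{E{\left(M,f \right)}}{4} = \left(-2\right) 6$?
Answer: $- \frac{1001}{9} \approx -111.22$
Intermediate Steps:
$E{\left(M,f \right)} = -48$ ($E{\left(M,f \right)} = 4 \left(\left(-2\right) 6\right) = 4 \left(-12\right) = -48$)
$t{\left(c \right)} = \frac{6}{-9 + c}$
$K{\left(n,p \right)} = 9$ ($K{\left(n,p \right)} = 5 - -4 = 5 + 4 = 9$)
$z{\left(k \right)} = 9 - k$ ($z{\left(k \right)} = 9 + k \left(-1\right) = 9 - k$)
$- 13 z{\left(o{\left(t{\left(0 \right)} \right)} \right)} = - 13 \left(9 - \left(\frac{6}{-9 + 0}\right)^{2}\right) = - 13 \left(9 - \left(\frac{6}{-9}\right)^{2}\right) = - 13 \left(9 - \left(6 \left(- \frac{1}{9}\right)\right)^{2}\right) = - 13 \left(9 - \left(- \frac{2}{3}\right)^{2}\right) = - 13 \left(9 - \frac{4}{9}\right) = \left(-13\right) \frac{77}{9} = - \frac{1001}{9}$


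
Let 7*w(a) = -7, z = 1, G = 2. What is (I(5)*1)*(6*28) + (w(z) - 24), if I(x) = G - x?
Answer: -529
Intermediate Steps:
w(a) = -1 (w(a) = (⅐)*(-7) = -1)
I(x) = 2 - x
(I(5)*1)*(6*28) + (w(z) - 24) = ((2 - 1*5)*1)*(6*28) + (-1 - 24) = ((2 - 5)*1)*168 - 25 = -3*1*168 - 25 = -3*168 - 25 = -504 - 25 = -529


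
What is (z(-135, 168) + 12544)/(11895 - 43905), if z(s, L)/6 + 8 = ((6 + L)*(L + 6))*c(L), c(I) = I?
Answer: -15265352/16005 ≈ -953.79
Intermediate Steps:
z(s, L) = -48 + 6*L*(6 + L)² (z(s, L) = -48 + 6*(((6 + L)*(L + 6))*L) = -48 + 6*(((6 + L)*(6 + L))*L) = -48 + 6*((6 + L)²*L) = -48 + 6*(L*(6 + L)²) = -48 + 6*L*(6 + L)²)
(z(-135, 168) + 12544)/(11895 - 43905) = ((-48 + 6*168*(6 + 168)²) + 12544)/(11895 - 43905) = ((-48 + 6*168*174²) + 12544)/(-32010) = ((-48 + 6*168*30276) + 12544)*(-1/32010) = ((-48 + 30518208) + 12544)*(-1/32010) = (30518160 + 12544)*(-1/32010) = 30530704*(-1/32010) = -15265352/16005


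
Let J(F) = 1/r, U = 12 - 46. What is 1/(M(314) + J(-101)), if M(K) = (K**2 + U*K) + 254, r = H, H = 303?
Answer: 303/26716723 ≈ 1.1341e-5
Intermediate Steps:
U = -34
r = 303
M(K) = 254 + K**2 - 34*K (M(K) = (K**2 - 34*K) + 254 = 254 + K**2 - 34*K)
J(F) = 1/303
1/(M(314) + J(-101)) = 1/((254 + 314**2 - 34*314) + 1/303) = 1/((254 + 98596 - 10676) + 1/303) = 1/(88174 + 1/303) = 1/(26716723/303) = 303/26716723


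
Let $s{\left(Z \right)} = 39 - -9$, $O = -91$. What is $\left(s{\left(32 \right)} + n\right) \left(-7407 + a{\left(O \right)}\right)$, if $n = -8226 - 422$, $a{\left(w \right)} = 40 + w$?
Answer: $64138800$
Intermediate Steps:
$s{\left(Z \right)} = 48$ ($s{\left(Z \right)} = 39 + 9 = 48$)
$n = -8648$ ($n = -8226 - 422 = -8648$)
$\left(s{\left(32 \right)} + n\right) \left(-7407 + a{\left(O \right)}\right) = \left(48 - 8648\right) \left(-7407 + \left(40 - 91\right)\right) = - 8600 \left(-7407 - 51\right) = \left(-8600\right) \left(-7458\right) = 64138800$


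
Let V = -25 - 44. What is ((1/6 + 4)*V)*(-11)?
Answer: 6325/2 ≈ 3162.5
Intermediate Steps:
V = -69
((1/6 + 4)*V)*(-11) = ((1/6 + 4)*(-69))*(-11) = ((25/6)*(-69))*(-11) = -575/2*(-11) = 6325/2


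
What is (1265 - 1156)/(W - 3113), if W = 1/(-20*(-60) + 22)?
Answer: -133198/3804085 ≈ -0.035014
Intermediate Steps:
W = 1/1222 (W = 1/(1200 + 22) = 1/1222 ≈ 0.00081833)
(1265 - 1156)/(W - 3113) = (1265 - 1156)/(1/1222 - 3113) = 109/(-3804085/1222) = 109*(-1222/3804085) = -133198/3804085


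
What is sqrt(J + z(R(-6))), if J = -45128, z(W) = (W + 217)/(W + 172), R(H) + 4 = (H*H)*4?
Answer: I*sqrt(122023018)/52 ≈ 212.43*I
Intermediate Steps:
R(H) = -4 + 4*H**2 (R(H) = -4 + (H*H)*4 = -4 + H**2*4 = -4 + 4*H**2)
z(W) = (217 + W)/(172 + W)
sqrt(J + z(R(-6))) = sqrt(-45128 + (217 + (-4 + 4*(-6)**2))/(172 + (-4 + 4*(-6)**2))) = sqrt(-45128 + (217 + (-4 + 4*36))/(172 + (-4 + 4*36))) = sqrt(-45128 + (217 + (-4 + 144))/(172 + (-4 + 144))) = sqrt(-45128 + (217 + 140)/(172 + 140)) = sqrt(-45128 + 357/312) = sqrt(-45128 + (1/312)*357) = sqrt(-45128 + 119/104) = sqrt(-4693193/104) = I*sqrt(122023018)/52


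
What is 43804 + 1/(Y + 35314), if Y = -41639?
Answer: 277060299/6325 ≈ 43804.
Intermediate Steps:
43804 + 1/(Y + 35314) = 43804 + 1/(-41639 + 35314) = 43804 + 1/(-6325) = 43804 - 1/6325 = 277060299/6325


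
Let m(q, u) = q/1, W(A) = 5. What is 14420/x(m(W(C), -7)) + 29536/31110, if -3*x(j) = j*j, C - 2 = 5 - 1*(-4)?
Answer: -26901604/15555 ≈ -1729.5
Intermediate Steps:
C = 11 (C = 2 + (5 - 1*(-4)) = 2 + (5 + 4) = 2 + 9 = 11)
m(q, u) = q (m(q, u) = q*1 = q)
x(j) = -j²/3 (x(j) = -j*j/3 = -j²/3)
14420/x(m(W(C), -7)) + 29536/31110 = 14420/((-⅓*5²)) + 29536/31110 = 14420/((-⅓*25)) + 29536*(1/31110) = 14420/(-25/3) + 14768/15555 = 14420*(-3/25) + 14768/15555 = -8652/5 + 14768/15555 = -26901604/15555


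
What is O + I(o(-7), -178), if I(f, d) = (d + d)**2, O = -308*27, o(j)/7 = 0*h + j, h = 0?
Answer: 118420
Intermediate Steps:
o(j) = 7*j (o(j) = 7*(0*0 + j) = 7*(0 + j) = 7*j)
O = -8316
I(f, d) = 4*d**2 (I(f, d) = (2*d)**2 = 4*d**2)
O + I(o(-7), -178) = -8316 + 4*(-178)**2 = -8316 + 4*31684 = -8316 + 126736 = 118420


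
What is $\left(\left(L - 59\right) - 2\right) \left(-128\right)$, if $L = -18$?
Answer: $10112$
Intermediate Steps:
$\left(\left(L - 59\right) - 2\right) \left(-128\right) = \left(\left(-18 - 59\right) - 2\right) \left(-128\right) = \left(-77 - 2\right) \left(-128\right) = \left(-79\right) \left(-128\right) = 10112$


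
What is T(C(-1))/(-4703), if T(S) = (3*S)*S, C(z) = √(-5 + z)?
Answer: 18/4703 ≈ 0.0038273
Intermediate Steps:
T(S) = 3*S²
T(C(-1))/(-4703) = (3*(√(-5 - 1))²)/(-4703) = (3*(√(-6))²)*(-1/4703) = (3*(I*√6)²)*(-1/4703) = (3*(-6))*(-1/4703) = -18*(-1/4703) = 18/4703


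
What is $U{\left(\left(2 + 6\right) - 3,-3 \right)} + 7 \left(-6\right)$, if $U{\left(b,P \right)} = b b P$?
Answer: $-117$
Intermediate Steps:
$U{\left(b,P \right)} = P b^{2}$ ($U{\left(b,P \right)} = b^{2} P = P b^{2}$)
$U{\left(\left(2 + 6\right) - 3,-3 \right)} + 7 \left(-6\right) = - 3 \left(\left(2 + 6\right) - 3\right)^{2} + 7 \left(-6\right) = - 3 \left(8 - 3\right)^{2} - 42 = - 3 \cdot 5^{2} - 42 = \left(-3\right) 25 - 42 = -75 - 42 = -117$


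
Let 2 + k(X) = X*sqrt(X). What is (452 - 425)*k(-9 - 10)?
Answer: -54 - 513*I*sqrt(19) ≈ -54.0 - 2236.1*I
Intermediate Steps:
k(X) = -2 + X**(3/2) (k(X) = -2 + X*sqrt(X) = -2 + X**(3/2))
(452 - 425)*k(-9 - 10) = (452 - 425)*(-2 + (-9 - 10)**(3/2)) = 27*(-2 + (-19)**(3/2)) = 27*(-2 - 19*I*sqrt(19)) = -54 - 513*I*sqrt(19)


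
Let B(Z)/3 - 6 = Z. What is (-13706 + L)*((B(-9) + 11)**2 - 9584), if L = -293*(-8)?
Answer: 108847960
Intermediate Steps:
B(Z) = 18 + 3*Z
L = 2344
(-13706 + L)*((B(-9) + 11)**2 - 9584) = (-13706 + 2344)*(((18 + 3*(-9)) + 11)**2 - 9584) = -11362*(((18 - 27) + 11)**2 - 9584) = -11362*((-9 + 11)**2 - 9584) = -11362*(2**2 - 9584) = -11362*(4 - 9584) = -11362*(-9580) = 108847960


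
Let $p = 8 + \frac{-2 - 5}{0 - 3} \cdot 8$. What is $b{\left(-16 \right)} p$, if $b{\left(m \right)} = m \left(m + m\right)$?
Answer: $\frac{40960}{3} \approx 13653.0$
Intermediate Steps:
$b{\left(m \right)} = 2 m^{2}$ ($b{\left(m \right)} = m 2 m = 2 m^{2}$)
$p = \frac{80}{3}$ ($p = 8 + \frac{-2 - 5}{-3} \cdot 8 = 8 + \left(-2 - 5\right) \left(- \frac{1}{3}\right) 8 = 8 + \left(-7\right) \left(- \frac{1}{3}\right) 8 = 8 + \frac{7}{3} \cdot 8 = 8 + \frac{56}{3} = \frac{80}{3} \approx 26.667$)
$b{\left(-16 \right)} p = 2 \left(-16\right)^{2} \cdot \frac{80}{3} = 2 \cdot 256 \cdot \frac{80}{3} = 512 \cdot \frac{80}{3} = \frac{40960}{3}$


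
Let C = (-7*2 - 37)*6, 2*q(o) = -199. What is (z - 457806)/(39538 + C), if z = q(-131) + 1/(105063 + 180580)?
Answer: -261595001471/22412692352 ≈ -11.672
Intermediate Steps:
q(o) = -199/2 (q(o) = (½)*(-199) = -199/2)
C = -306 (C = (-14 - 37)*6 = -51*6 = -306)
z = -56842955/571286 (z = -199/2 + 1/(105063 + 180580) = -199/2 + 1/285643 = -56842955/571286 ≈ -99.500)
(z - 457806)/(39538 + C) = (-56842955/571286 - 457806)/(39538 - 306) = -261595001471/571286/39232 = -261595001471/571286*1/39232 = -261595001471/22412692352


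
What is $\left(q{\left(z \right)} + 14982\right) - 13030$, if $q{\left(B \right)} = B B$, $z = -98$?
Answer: $11556$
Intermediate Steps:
$q{\left(B \right)} = B^{2}$
$\left(q{\left(z \right)} + 14982\right) - 13030 = \left(\left(-98\right)^{2} + 14982\right) - 13030 = \left(9604 + 14982\right) - 13030 = 24586 - 13030 = 11556$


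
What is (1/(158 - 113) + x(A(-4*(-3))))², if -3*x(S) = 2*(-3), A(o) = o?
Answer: 8281/2025 ≈ 4.0894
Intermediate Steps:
x(S) = 2 (x(S) = -2*(-3)/3 = -⅓*(-6) = 2)
(1/(158 - 113) + x(A(-4*(-3))))² = (1/(158 - 113) + 2)² = (1/45 + 2)² = (91/45)² = 8281/2025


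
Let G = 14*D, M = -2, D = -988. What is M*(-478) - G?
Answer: 14788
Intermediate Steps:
G = -13832 (G = 14*(-988) = -13832)
M*(-478) - G = -2*(-478) - 1*(-13832) = 956 + 13832 = 14788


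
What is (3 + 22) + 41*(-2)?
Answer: -57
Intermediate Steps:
(3 + 22) + 41*(-2) = 25 - 82 = -57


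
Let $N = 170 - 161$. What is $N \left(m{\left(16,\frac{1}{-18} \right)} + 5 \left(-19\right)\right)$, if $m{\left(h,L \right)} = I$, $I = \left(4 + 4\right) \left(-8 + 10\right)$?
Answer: $-711$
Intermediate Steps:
$I = 16$ ($I = 8 \cdot 2 = 16$)
$m{\left(h,L \right)} = 16$
$N = 9$
$N \left(m{\left(16,\frac{1}{-18} \right)} + 5 \left(-19\right)\right) = 9 \left(16 + 5 \left(-19\right)\right) = 9 \left(16 - 95\right) = 9 \left(-79\right) = -711$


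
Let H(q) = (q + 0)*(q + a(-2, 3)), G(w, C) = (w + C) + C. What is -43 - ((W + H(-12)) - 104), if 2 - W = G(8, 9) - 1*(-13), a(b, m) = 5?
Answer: 14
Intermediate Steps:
G(w, C) = w + 2*C (G(w, C) = (C + w) + C = w + 2*C)
W = -37 (W = 2 - ((8 + 2*9) - 1*(-13)) = 2 - ((8 + 18) + 13) = 2 - (26 + 13) = 2 - 1*39 = 2 - 39 = -37)
H(q) = q*(5 + q) (H(q) = (q + 0)*(q + 5) = q*(5 + q))
-43 - ((W + H(-12)) - 104) = -43 - ((-37 - 12*(5 - 12)) - 104) = -43 - ((-37 - 12*(-7)) - 104) = -43 - ((-37 + 84) - 104) = -43 - (47 - 104) = -43 - 1*(-57) = -43 + 57 = 14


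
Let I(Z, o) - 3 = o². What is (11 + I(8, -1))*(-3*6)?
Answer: -270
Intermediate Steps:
I(Z, o) = 3 + o²
(11 + I(8, -1))*(-3*6) = (11 + (3 + (-1)²))*(-3*6) = (11 + (3 + 1))*(-18) = (11 + 4)*(-18) = 15*(-18) = -270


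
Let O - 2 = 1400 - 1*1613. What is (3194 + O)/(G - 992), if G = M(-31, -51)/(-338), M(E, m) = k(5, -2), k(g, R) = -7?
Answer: -1008254/335289 ≈ -3.0071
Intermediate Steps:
M(E, m) = -7
O = -211 (O = 2 + (1400 - 1*1613) = 2 + (1400 - 1613) = 2 - 213 = -211)
G = 7/338 (G = -7/(-338) = -7*(-1/338) = 7/338 ≈ 0.020710)
(3194 + O)/(G - 992) = (3194 - 211)/(7/338 - 992) = 2983/(-335289/338) = 2983*(-338/335289) = -1008254/335289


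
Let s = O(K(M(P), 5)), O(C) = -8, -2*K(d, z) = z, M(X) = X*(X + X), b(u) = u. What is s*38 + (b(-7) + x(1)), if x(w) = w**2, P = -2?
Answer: -310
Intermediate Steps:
M(X) = 2*X**2 (M(X) = X*(2*X) = 2*X**2)
K(d, z) = -z/2
s = -8
s*38 + (b(-7) + x(1)) = -8*38 + (-7 + 1**2) = -304 + (-7 + 1) = -304 - 6 = -310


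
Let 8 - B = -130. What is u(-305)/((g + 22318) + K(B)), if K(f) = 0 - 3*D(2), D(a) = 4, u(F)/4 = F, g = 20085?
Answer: -1220/42391 ≈ -0.028780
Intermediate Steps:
B = 138 (B = 8 - 1*(-130) = 8 + 130 = 138)
u(F) = 4*F
K(f) = -12 (K(f) = 0 - 3*4 = 0 - 12 = -12)
u(-305)/((g + 22318) + K(B)) = (4*(-305))/((20085 + 22318) - 12) = -1220/(42403 - 12) = -1220/42391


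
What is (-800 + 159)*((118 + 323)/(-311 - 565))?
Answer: 94227/292 ≈ 322.70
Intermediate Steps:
(-800 + 159)*((118 + 323)/(-311 - 565)) = -282681/(-876) = -282681*(-1)/876 = -641*(-147/292) = 94227/292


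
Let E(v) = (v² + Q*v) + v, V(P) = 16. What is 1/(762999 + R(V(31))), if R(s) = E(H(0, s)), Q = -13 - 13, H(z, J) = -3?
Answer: 1/763083 ≈ 1.3105e-6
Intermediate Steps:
Q = -26
E(v) = v² - 25*v (E(v) = (v² - 26*v) + v = v² - 25*v)
R(s) = 84 (R(s) = -3*(-25 - 3) = -3*(-28) = 84)
1/(762999 + R(V(31))) = 1/(762999 + 84) = 1/763083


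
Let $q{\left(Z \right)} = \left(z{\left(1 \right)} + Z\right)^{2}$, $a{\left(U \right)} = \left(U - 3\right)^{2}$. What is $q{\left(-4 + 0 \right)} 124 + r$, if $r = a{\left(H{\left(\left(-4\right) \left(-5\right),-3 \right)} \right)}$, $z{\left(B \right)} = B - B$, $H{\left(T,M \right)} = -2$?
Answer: $2009$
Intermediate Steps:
$z{\left(B \right)} = 0$
$a{\left(U \right)} = \left(-3 + U\right)^{2}$
$r = 25$ ($r = \left(-3 - 2\right)^{2} = \left(-5\right)^{2} = 25$)
$q{\left(Z \right)} = Z^{2}$ ($q{\left(Z \right)} = \left(0 + Z\right)^{2} = Z^{2}$)
$q{\left(-4 + 0 \right)} 124 + r = \left(-4 + 0\right)^{2} \cdot 124 + 25 = \left(-4\right)^{2} \cdot 124 + 25 = 16 \cdot 124 + 25 = 1984 + 25 = 2009$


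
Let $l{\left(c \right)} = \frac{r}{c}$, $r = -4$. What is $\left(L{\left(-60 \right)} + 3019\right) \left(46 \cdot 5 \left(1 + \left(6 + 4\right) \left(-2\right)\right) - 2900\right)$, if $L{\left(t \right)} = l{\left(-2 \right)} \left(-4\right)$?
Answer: $-21889970$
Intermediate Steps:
$l{\left(c \right)} = - \frac{4}{c}$
$L{\left(t \right)} = -8$ ($L{\left(t \right)} = - \frac{4}{-2} \left(-4\right) = \left(-4\right) \left(- \frac{1}{2}\right) \left(-4\right) = 2 \left(-4\right) = -8$)
$\left(L{\left(-60 \right)} + 3019\right) \left(46 \cdot 5 \left(1 + \left(6 + 4\right) \left(-2\right)\right) - 2900\right) = \left(-8 + 3019\right) \left(46 \cdot 5 \left(1 + \left(6 + 4\right) \left(-2\right)\right) - 2900\right) = 3011 \left(46 \cdot 5 \left(1 + 10 \left(-2\right)\right) - 2900\right) = 3011 \left(46 \cdot 5 \left(1 - 20\right) - 2900\right) = 3011 \left(46 \cdot 5 \left(-19\right) - 2900\right) = 3011 \left(46 \left(-95\right) - 2900\right) = 3011 \left(-4370 - 2900\right) = 3011 \left(-7270\right) = -21889970$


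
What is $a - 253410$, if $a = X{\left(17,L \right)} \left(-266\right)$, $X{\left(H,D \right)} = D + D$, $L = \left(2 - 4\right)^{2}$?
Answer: $-255538$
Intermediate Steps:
$L = 4$ ($L = \left(-2\right)^{2} = 4$)
$X{\left(H,D \right)} = 2 D$
$a = -2128$ ($a = 2 \cdot 4 \left(-266\right) = 8 \left(-266\right) = -2128$)
$a - 253410 = -2128 - 253410 = -255538$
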